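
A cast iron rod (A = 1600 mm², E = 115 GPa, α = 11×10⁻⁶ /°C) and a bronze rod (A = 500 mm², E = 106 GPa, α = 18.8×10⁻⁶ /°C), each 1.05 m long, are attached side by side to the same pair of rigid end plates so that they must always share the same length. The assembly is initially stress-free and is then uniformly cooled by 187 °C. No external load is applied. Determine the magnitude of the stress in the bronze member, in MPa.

The bronze has the larger α, so on cooling it would change length more than the cast iron if both were free. The rigid plates force a common final length, so the bronze is put into tension and the cast iron into compression, with equal and opposite forces P (no external load).
Compatibility of the two members (thermal + elastic change equal): (α₁ − α₂)ΔT = P·[1/(A₁E₁) + 1/(A₂E₂)].
|α₁ − α₂|·ΔT = 7.8×10⁻⁶ × 187 = 0.001459.
1/(A₁E₁) + 1/(A₂E₂) = 1/(1600×115×10³) + 1/(500×106×10³) = 2.43×10⁻⁸ N⁻¹.
P = 0.001459 / 2.43×10⁻⁸ = 60020 N = 60.02 kN.
σ_{bronze} = P/A₂ = 60020/500 = 120 MPa, tensile.

σ ≈ 120 MPa (tensile)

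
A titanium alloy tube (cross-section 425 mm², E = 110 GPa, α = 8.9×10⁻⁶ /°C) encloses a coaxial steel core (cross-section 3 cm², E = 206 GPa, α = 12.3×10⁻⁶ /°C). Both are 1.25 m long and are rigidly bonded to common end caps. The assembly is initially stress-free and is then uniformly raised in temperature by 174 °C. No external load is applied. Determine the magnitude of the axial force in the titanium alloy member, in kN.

The steel has the larger α, so on heating it would change length more than the titanium alloy if both were free. The rigid plates force a common final length, so the steel is put into compression and the titanium alloy into tension, with equal and opposite forces P (no external load).
Setting the final lengths equal and cancelling L: (α₁ − α₂)ΔT = P/(A₁E₁) + P/(A₂E₂).
|α₁ − α₂|·ΔT = 3.4×10⁻⁶ × 174 = 0.0005916.
1/(A₁E₁) + 1/(A₂E₂) = 1/(425×110×10³) + 1/(300×206×10³) = 3.757×10⁻⁸ N⁻¹.
P = 0.0005916 / 3.757×10⁻⁸ = 15750 N = 15.75 kN.

P ≈ 15.7 kN (tensile in the titanium alloy)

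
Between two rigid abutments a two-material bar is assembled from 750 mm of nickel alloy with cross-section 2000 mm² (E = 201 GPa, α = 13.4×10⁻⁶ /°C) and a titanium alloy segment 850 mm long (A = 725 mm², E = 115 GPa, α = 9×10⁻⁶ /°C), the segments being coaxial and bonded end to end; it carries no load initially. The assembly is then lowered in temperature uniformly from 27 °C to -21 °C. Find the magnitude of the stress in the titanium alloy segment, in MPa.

With the walls removed the bar would change length by δ_free = Σ αᵢΔT Lᵢ = 13.4×10⁻⁶×48×750 + 9×10⁻⁶×48×850 = 0.8496 mm.
The rigid supports impose zero overall length change; the single axial force P common to all segments must satisfy P Σ Lᵢ/(AᵢEᵢ) = δ_free.
The series flexibility is Σ Lᵢ/(AᵢEᵢ) = 750/(2000×201×10³) + 850/(725×115×10³) = 1.206×10⁻⁵ mm/N.
So P = 0.8496 / 1.206×10⁻⁵ = 70.44 kN, tensile.
σ_{titanium alloy} = P / A = 70440 / 725 = 97.16 MPa.

σ ≈ 97.2 MPa (tensile)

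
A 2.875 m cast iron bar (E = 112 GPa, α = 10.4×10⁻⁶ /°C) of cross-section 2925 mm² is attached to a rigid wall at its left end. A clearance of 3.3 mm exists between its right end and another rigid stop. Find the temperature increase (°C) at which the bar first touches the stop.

ΔT ≈ 110 °C

Contact occurs when the free expansion equals the gap: αΔT L = 3.3 mm.
ΔT = 3.3 / (10.4×10⁻⁶ × 2875) = 110.4 °C.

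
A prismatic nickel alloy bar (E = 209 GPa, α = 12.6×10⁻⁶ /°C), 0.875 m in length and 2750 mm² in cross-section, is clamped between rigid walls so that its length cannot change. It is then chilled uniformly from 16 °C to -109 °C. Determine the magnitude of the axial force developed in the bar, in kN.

P ≈ 905 kN (tensile)

The ends cannot move, so σ = EαΔT = 209×10³ × 12.6×10⁻⁶ × 125 = 329.2 MPa.
P = AEαΔT = 2750 × 209×10³ × 12.6×10⁻⁶ × 125 = 905.2 kN (tensile).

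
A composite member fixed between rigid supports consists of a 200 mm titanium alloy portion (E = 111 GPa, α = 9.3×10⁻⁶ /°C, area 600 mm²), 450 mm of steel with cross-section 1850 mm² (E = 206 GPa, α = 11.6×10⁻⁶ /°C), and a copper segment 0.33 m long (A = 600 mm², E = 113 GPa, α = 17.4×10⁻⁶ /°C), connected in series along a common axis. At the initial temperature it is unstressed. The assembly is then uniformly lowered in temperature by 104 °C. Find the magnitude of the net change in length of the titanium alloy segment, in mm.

If the supports were absent, the total length change would be Σ αᵢΔT Lᵢ = 9.3×10⁻⁶×104×200 + 11.6×10⁻⁶×104×450 + 17.4×10⁻⁶×104×330 = 1.333 mm.
The rigid supports impose zero overall length change; the single axial force P common to all segments must satisfy P Σ Lᵢ/(AᵢEᵢ) = δ_free.
The series flexibility is Σ Lᵢ/(AᵢEᵢ) = 200/(600×111×10³) + 450/(1850×206×10³) + 330/(600×113×10³) = 9.051×10⁻⁶ mm/N.
So P = 1.333 / 9.051×10⁻⁶ = 147.3 kN, tensile.
For the titanium alloy segment, free thermal change = 9.3×10⁻⁶×104×200 = 0.1934 mm and elastic change from P = 147300×200/(600×111×10³) = 0.4424 mm; these oppose, so the net change is 0.249 mm (segment lengthens).

|ΔL| ≈ 0.249 mm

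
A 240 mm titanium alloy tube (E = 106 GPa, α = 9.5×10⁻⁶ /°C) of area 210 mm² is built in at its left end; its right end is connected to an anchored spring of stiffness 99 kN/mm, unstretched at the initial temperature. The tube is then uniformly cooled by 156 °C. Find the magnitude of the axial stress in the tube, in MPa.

σ ≈ 81.1 MPa (tensile)

If the spring were absent the tube would shorten by αΔT L = 9.5×10⁻⁶ × 156 × 240 = 0.3557 mm.
With a force P in the spring, the elastic change of the tube is PL/(AE) and that of the spring is P/k; compatibility requires their sum to equal δ_free.
So P = δ_free / [L/(AE) + 1/k] = 0.3557 / [ 240/(210×106×10³) + 1/(99×10³) ].
P = 0.3557 / 2.088×10⁻⁵ = 17030 N.
σ = P/A = 17030/210 = 81.11 MPa.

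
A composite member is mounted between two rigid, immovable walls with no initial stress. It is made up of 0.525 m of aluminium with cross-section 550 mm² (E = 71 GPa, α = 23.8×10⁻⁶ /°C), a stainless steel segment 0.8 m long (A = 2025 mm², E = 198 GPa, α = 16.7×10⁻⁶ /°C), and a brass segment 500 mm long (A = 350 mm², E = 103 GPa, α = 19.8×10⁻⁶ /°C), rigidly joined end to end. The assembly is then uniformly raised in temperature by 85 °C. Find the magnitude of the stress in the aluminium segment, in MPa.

σ ≈ 189 MPa (compressive)

If the supports were absent, the total length change would be Σ αᵢΔT Lᵢ = 23.8×10⁻⁶×85×525 + 16.7×10⁻⁶×85×800 + 19.8×10⁻⁶×85×500 = 3.039 mm.
The walls prevent any net length change, so an axial force P (same in every segment) develops. Compatibility: P · Σ Lᵢ/(AᵢEᵢ) = δ_free.
The series flexibility is Σ Lᵢ/(AᵢEᵢ) = 525/(550×71×10³) + 800/(2025×198×10³) + 500/(350×103×10³) = 2.931×10⁻⁵ mm/N.
So P = 3.039 / 2.931×10⁻⁵ = 103.7 kN, compressive.
σ_{aluminium} = P / A = 103700 / 550 = 188.5 MPa.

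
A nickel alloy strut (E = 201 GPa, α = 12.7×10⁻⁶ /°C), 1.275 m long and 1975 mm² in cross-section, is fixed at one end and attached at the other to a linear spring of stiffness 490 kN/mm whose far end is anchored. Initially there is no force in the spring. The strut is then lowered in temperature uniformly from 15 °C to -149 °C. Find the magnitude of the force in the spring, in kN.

P ≈ 506 kN

Free thermal contraction: δ_free = αΔT L = 12.7×10⁻⁶ × 164 × 1275 = 2.656 mm.
Let P be the tensile force in the spring. The strut extends elastically by PL/(AE) and the spring stretches by P/k; together these equal δ_free.
So P = δ_free / [L/(AE) + 1/k] = 2.656 / [ 1275/(1975×201×10³) + 1/(490×10³) ].
P = 2.656 / 5.253×10⁻⁶ = 505600 N.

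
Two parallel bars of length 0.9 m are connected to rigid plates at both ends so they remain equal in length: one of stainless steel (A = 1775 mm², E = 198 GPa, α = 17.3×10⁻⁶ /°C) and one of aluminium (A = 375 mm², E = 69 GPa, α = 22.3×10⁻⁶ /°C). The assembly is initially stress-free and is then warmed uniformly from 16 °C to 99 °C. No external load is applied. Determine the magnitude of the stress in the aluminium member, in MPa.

σ ≈ 26.7 MPa (compressive)

Both members must finish at the same length. With the larger α, the aluminium tends to over-expand; the plates restrain it, putting the aluminium in compression and the stainless steel in tension. With no external load the two internal forces are equal and opposite, magnitude P.
Setting the final lengths equal and cancelling L: (α₁ − α₂)ΔT = P/(A₁E₁) + P/(A₂E₂).
|α₁ − α₂|·ΔT = 5×10⁻⁶ × 83 = 0.000415.
1/(A₁E₁) + 1/(A₂E₂) = 1/(1775×198×10³) + 1/(375×69×10³) = 4.149×10⁻⁸ N⁻¹.
P = 0.000415 / 4.149×10⁻⁸ = 10000 N = 10 kN.
σ_{aluminium} = P/A₂ = 10000/375 = 26.67 MPa, compressive.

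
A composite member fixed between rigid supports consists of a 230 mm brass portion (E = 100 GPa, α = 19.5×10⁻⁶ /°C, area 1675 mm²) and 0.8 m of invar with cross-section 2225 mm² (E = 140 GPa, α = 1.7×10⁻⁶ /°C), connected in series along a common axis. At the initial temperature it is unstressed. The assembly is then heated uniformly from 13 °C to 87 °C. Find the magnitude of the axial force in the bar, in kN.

If the supports were absent, the total length change would be Σ αᵢΔT Lᵢ = 19.5×10⁻⁶×74×230 + 1.7×10⁻⁶×74×800 = 0.4325 mm.
The walls prevent any net length change, so an axial force P (same in every segment) develops. Compatibility: P · Σ Lᵢ/(AᵢEᵢ) = δ_free.
The series flexibility is Σ Lᵢ/(AᵢEᵢ) = 230/(1675×100×10³) + 800/(2225×140×10³) = 3.941×10⁻⁶ mm/N.
Hence P = δ_free / Σ(L/AE) = 0.4325/3.941×10⁻⁶ = 109.7 kN (compressive).

P ≈ 110 kN (compressive)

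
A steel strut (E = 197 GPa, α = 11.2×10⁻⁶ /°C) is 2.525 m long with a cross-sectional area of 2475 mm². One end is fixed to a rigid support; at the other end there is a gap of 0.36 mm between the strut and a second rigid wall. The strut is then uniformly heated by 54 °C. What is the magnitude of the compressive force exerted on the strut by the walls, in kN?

P ≈ 225 kN

If the wall were absent the strut would grow by αΔT L = 11.2×10⁻⁶ × 54 × 2525 = 1.527 mm.
After closing the 0.36 mm clearance, 1.527 − 0.36 = 1.167 mm of expansion remains to be suppressed by the wall.
That suppressed elongation corresponds to σ = E·Δ/L = 197×10³ × 1.167/2525 = 91.06 MPa.
Force on the wall = σA = 91.06 × 2475 mm² = 225.4 kN.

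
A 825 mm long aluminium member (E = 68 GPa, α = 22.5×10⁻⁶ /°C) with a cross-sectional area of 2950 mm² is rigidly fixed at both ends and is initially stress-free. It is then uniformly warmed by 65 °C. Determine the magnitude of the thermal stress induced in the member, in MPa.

With length fixed, the mechanical strain must cancel the thermal strain αΔT = 22.5×10⁻⁶ × 65 = 1462.5×10⁻⁶.
The stress required to suppress this strain is σ = Eε = 68×10³ × 1462.5×10⁻⁶ = 99.45 MPa, compressive since the member is trying to expand.

σ ≈ 99.5 MPa (compressive)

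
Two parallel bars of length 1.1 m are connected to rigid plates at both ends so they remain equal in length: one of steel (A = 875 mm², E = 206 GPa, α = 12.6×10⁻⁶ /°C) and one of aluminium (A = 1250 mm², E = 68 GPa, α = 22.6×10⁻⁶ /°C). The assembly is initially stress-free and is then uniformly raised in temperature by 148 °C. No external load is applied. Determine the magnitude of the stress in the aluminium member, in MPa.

σ ≈ 68.4 MPa (compressive)

Both members must finish at the same length. With the larger α, the aluminium tends to over-expand; the plates restrain it, putting the aluminium in compression and the steel in tension. With no external load the two internal forces are equal and opposite, magnitude P.
Compatibility of the two members (thermal + elastic change equal): (α₁ − α₂)ΔT = P·[1/(A₁E₁) + 1/(A₂E₂)].
|α₁ − α₂|·ΔT = 10×10⁻⁶ × 148 = 0.00148.
1/(A₁E₁) + 1/(A₂E₂) = 1/(875×206×10³) + 1/(1250×68×10³) = 1.731×10⁻⁸ N⁻¹.
P = 0.00148 / 1.731×10⁻⁸ = 85490 N = 85.49 kN.
σ_{aluminium} = P/A₂ = 85490/1250 = 68.39 MPa, compressive.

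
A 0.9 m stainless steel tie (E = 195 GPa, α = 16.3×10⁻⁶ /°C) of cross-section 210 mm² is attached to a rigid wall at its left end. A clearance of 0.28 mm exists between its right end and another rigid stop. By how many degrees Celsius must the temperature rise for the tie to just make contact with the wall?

The gap closes when αΔT L = 0.28 mm, since the tie is still unstressed at that instant.
So ΔT = g/(αL) = 0.28/(16.3×10⁻⁶ × 900) = 19.09 °C.

ΔT ≈ 19.1 °C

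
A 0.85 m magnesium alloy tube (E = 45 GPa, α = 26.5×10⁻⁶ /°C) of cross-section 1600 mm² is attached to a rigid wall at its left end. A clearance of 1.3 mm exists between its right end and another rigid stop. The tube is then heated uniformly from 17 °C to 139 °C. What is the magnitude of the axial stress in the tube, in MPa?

Unrestrained expansion: δ_free = αΔT L = 26.5×10⁻⁶ × 122 × 850 = 2.748 mm.
After closing the 1.3 mm clearance, 2.748 − 1.3 = 1.448 mm of expansion remains to be suppressed by the wall.
That suppressed elongation corresponds to σ = E·Δ/L = 45×10³ × 1.448/850 = 76.66 MPa.

σ ≈ 76.7 MPa (compressive)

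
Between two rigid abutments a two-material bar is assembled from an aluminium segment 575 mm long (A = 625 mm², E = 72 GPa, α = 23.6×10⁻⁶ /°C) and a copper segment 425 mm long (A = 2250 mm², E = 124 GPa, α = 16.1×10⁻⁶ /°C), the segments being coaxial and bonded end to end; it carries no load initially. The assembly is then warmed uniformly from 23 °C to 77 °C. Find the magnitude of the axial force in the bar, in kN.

P ≈ 77.1 kN (compressive)

With the walls removed the bar would change length by δ_free = Σ αᵢΔT Lᵢ = 23.6×10⁻⁶×54×575 + 16.1×10⁻⁶×54×425 = 1.102 mm.
The walls prevent any net length change, so an axial force P (same in every segment) develops. Compatibility: P · Σ Lᵢ/(AᵢEᵢ) = δ_free.
The series flexibility is Σ Lᵢ/(AᵢEᵢ) = 575/(625×72×10³) + 425/(2250×124×10³) = 1.43×10⁻⁵ mm/N.
P = 1.102 / 1.43×10⁻⁵ = 77080 N = 77.08 kN, compressive.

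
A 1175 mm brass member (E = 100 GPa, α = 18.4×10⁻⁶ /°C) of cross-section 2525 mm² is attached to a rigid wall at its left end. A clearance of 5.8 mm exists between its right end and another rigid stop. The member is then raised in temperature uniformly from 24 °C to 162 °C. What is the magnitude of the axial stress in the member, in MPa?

σ ≈ 0 MPa

Free thermal elongation = αΔT L = 18.4×10⁻⁶ × 138 × 1175 = 2.984 mm.
This is smaller than the 5.8 mm clearance, so the member expands freely without reaching the stop — the stress is zero.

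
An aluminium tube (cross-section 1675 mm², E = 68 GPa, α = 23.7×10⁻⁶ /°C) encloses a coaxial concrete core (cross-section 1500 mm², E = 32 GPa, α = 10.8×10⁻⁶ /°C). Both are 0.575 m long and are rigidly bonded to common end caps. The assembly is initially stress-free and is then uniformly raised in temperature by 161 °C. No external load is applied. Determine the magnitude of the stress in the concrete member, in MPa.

σ ≈ 46.8 MPa (tensile)

The aluminium has the larger α, so on heating it would change length more than the concrete if both were free. The rigid plates force a common final length, so the aluminium is put into compression and the concrete into tension, with equal and opposite forces P (no external load).
Setting the final lengths equal and cancelling L: (α₁ − α₂)ΔT = P/(A₁E₁) + P/(A₂E₂).
|α₁ − α₂|·ΔT = 12.9×10⁻⁶ × 161 = 0.002077.
1/(A₁E₁) + 1/(A₂E₂) = 1/(1675×68×10³) + 1/(1500×32×10³) = 2.961×10⁻⁸ N⁻¹.
So P = 0.002077 / 2.961×10⁻⁸ = 70.13 kN.
σ_{concrete} = P/A₂ = 70130/1500 = 46.76 MPa, tensile.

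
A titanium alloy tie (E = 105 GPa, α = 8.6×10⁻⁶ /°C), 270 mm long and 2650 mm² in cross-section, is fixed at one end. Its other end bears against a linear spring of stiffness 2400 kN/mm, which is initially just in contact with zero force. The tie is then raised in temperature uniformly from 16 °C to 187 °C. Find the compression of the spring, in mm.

The unrestrained thermal change is αΔT L = 8.6×10⁻⁶ × 171 × 270 = 0.3971 mm.
Let P be the compressive force at the spring. The tie shortens elastically by PL/(AE) and the spring compresses by P/k; together these equal δ_free.
P [ L/(AE) + 1/k ] = δ_free → P [ 270/(2650×105×10³) + 1/(2400×10³) ] = 0.3971.
P = 0.3971 / 1.387×10⁻⁶ = 286300 N.
Spring compression = P/k = 286300/(2400×10³) = 0.1193 mm.

δ ≈ 0.119 mm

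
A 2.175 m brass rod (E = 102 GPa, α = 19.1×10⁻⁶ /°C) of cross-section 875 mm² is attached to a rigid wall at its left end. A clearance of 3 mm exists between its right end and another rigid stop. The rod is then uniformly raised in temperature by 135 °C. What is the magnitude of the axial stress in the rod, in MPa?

σ ≈ 122 MPa (compressive)

If the wall were absent the rod would grow by αΔT L = 19.1×10⁻⁶ × 135 × 2175 = 5.608 mm.
After closing the 3 mm clearance, 5.608 − 3 = 2.608 mm of expansion remains to be suppressed by the wall.
So σ = E(δ_free − g)/L = 102×10³ × 2.608/2175 = 122.3 MPa.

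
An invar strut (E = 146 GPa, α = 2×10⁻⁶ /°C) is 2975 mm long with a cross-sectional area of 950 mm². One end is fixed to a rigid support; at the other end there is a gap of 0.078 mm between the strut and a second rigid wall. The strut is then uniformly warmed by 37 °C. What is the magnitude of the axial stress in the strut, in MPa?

σ ≈ 6.98 MPa (compressive)

If the wall were absent the strut would grow by αΔT L = 2×10⁻⁶ × 37 × 2975 = 0.2201 mm.
The gap closes (δ_free > 0.078 mm) and the wall then resists a further 0.2201 − 0.078 = 0.1421 mm of expansion.
So σ = E(δ_free − g)/L = 146×10³ × 0.1421/2975 = 6.976 MPa.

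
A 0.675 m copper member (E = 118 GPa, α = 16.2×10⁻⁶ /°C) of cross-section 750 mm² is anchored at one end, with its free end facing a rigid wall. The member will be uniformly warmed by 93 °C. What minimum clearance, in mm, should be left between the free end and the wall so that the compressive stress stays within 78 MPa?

With no wall the member would lengthen by αΔT L = 16.2×10⁻⁶ × 93 × 675 = 1.017 mm.
At the allowable stress the elastic shortening the wall may impose is σL/E = 78 × 675 / (118×10³) = 0.4462 mm.
So the gap has to take up the difference, g_min = δ_free − σL/E = 1.017 − 0.4462 = 0.5708 mm.

g ≈ 0.571 mm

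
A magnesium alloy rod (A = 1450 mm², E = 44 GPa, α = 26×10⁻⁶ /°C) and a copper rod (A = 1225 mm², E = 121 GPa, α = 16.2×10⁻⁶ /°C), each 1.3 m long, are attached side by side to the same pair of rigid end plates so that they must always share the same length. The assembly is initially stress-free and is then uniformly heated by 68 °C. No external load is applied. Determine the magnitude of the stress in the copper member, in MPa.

The magnesium alloy has the larger α, so on heating it would change length more than the copper if both were free. The rigid plates force a common final length, so the magnesium alloy is put into compression and the copper into tension, with equal and opposite forces P (no external load).
Equating the net (thermal + elastic) strains gives |α₁ − α₂|·ΔT = P·[1/(A₁E₁) + 1/(A₂E₂)].
|α₁ − α₂|·ΔT = 9.8×10⁻⁶ × 68 = 0.0006664.
1/(A₁E₁) + 1/(A₂E₂) = 1/(1450×44×10³) + 1/(1225×121×10³) = 2.242×10⁻⁸ N⁻¹.
So P = 0.0006664 / 2.242×10⁻⁸ = 29.72 kN.
σ_{copper} = P/A₂ = 29720/1225 = 24.26 MPa, tensile.

σ ≈ 24.3 MPa (tensile)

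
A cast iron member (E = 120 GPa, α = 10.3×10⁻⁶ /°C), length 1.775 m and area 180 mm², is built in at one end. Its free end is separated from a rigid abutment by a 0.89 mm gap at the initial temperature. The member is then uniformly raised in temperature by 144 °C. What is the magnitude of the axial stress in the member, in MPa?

σ ≈ 118 MPa (compressive)

Unrestrained expansion: δ_free = αΔT L = 10.3×10⁻⁶ × 144 × 1775 = 2.633 mm.
This exceeds the 0.89 mm gap, so the wall pushes back. The portion of expansion that must be recovered elastically is δ_free − gap = 2.633 − 0.89 = 1.743 mm.
Compatibility: PL/(AE) = 1.743 mm, so σ = P/A = E × (1.743/1775) = 117.8 MPa.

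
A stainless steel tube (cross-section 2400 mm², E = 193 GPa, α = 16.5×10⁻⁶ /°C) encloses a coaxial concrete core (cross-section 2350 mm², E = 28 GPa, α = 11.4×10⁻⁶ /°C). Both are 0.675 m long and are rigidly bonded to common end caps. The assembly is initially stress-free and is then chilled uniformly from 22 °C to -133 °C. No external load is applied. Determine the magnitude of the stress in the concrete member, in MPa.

The stainless steel has the larger α, so on cooling it would change length more than the concrete if both were free. The rigid plates force a common final length, so the stainless steel is put into tension and the concrete into compression, with equal and opposite forces P (no external load).
Equating the net (thermal + elastic) strains gives |α₁ − α₂|·ΔT = P·[1/(A₁E₁) + 1/(A₂E₂)].
|α₁ − α₂|·ΔT = 5.1×10⁻⁶ × 155 = 0.0007905.
1/(A₁E₁) + 1/(A₂E₂) = 1/(2400×193×10³) + 1/(2350×28×10³) = 1.736×10⁻⁸ N⁻¹.
P = 0.0007905 / 1.736×10⁻⁸ = 45540 N = 45.54 kN.
σ_{concrete} = P/A₂ = 45540/2350 = 19.38 MPa, compressive.

σ ≈ 19.4 MPa (compressive)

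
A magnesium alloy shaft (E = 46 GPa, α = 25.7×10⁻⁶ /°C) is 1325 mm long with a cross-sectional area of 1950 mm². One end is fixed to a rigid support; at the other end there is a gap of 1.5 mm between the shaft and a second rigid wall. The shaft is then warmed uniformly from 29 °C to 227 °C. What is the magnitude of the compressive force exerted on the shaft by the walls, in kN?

P ≈ 355 kN

If the wall were absent the shaft would grow by αΔT L = 25.7×10⁻⁶ × 198 × 1325 = 6.742 mm.
After closing the 1.5 mm clearance, 6.742 − 1.5 = 5.242 mm of expansion remains to be suppressed by the wall.
That suppressed elongation corresponds to σ = E·Δ/L = 46×10³ × 5.242/1325 = 182 MPa.
Force on the wall = σA = 182 × 1950 mm² = 354.9 kN.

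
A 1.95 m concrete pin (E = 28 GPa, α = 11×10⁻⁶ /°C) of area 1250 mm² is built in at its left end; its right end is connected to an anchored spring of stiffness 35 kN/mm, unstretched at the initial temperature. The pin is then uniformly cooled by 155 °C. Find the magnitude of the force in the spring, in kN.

P ≈ 39.4 kN

If the spring were absent the pin would shorten by αΔT L = 11×10⁻⁶ × 155 × 1950 = 3.325 mm.
With a force P in the spring, the elastic change of the pin is PL/(AE) and that of the spring is P/k; compatibility requires their sum to equal δ_free.
So P = δ_free / [L/(AE) + 1/k] = 3.325 / [ 1950/(1250×28×10³) + 1/(35×10³) ].
P = 3.325 / 8.429×10⁻⁵ = 39450 N.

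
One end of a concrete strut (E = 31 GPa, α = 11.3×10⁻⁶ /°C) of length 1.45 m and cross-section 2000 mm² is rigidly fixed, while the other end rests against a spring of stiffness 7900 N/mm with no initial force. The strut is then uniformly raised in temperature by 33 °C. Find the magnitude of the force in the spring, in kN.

Free thermal expansion: δ_free = αΔT L = 11.3×10⁻⁶ × 33 × 1450 = 0.5407 mm.
With a force P in the spring, the elastic change of the strut is PL/(AE) and that of the spring is P/k; compatibility requires their sum to equal δ_free.
So P = δ_free / [L/(AE) + 1/k] = 0.5407 / [ 1450/(2000×31×10³) + 1/(7900) ].
P = 0.5407 / 0.00015 = 3605 N.

P ≈ 3.61 kN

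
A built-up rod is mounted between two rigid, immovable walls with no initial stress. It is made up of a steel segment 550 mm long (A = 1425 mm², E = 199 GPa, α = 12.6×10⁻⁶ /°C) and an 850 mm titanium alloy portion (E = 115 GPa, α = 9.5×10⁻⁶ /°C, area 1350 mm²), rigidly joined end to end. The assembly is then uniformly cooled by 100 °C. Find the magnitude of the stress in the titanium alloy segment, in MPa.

σ ≈ 150 MPa (tensile)

If the supports were absent, the total length change would be Σ αᵢΔT Lᵢ = 12.6×10⁻⁶×100×550 + 9.5×10⁻⁶×100×850 = 1.5 mm.
Since the ends are fixed, an axial force P builds up, equal in every segment, with P · Σ Lᵢ/(AᵢEᵢ) = δ_free.
The series flexibility is Σ Lᵢ/(AᵢEᵢ) = 550/(1425×199×10³) + 850/(1350×115×10³) = 7.415×10⁻⁶ mm/N.
P = 1.5 / 7.415×10⁻⁶ = 202400 N = 202.4 kN, tensile.
σ_{titanium alloy} = P / A = 202400 / 1350 = 149.9 MPa.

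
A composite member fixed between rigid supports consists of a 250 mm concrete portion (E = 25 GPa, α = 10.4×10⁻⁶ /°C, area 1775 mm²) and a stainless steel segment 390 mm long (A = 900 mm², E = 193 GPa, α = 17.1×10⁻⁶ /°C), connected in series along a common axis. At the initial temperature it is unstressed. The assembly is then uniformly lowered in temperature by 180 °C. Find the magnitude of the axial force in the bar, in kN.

P ≈ 212 kN (tensile)

With the walls removed the bar would change length by δ_free = Σ αᵢΔT Lᵢ = 10.4×10⁻⁶×180×250 + 17.1×10⁻⁶×180×390 = 1.668 mm.
The rigid supports impose zero overall length change; the single axial force P common to all segments must satisfy P Σ Lᵢ/(AᵢEᵢ) = δ_free.
Σ Lᵢ/(AᵢEᵢ) = 250/(1775×25×10³) + 390/(900×193×10³) = 7.879×10⁻⁶ mm/N.
P = 1.668 / 7.879×10⁻⁶ = 211800 N = 211.8 kN, tensile.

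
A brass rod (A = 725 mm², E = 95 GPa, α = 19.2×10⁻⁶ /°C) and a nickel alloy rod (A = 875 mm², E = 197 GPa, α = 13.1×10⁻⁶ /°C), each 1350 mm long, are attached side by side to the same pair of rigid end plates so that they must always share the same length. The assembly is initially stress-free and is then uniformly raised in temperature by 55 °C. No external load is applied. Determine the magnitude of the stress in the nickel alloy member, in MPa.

σ ≈ 18.9 MPa (tensile)

The brass has the larger α, so on heating it would change length more than the nickel alloy if both were free. The rigid plates force a common final length, so the brass is put into compression and the nickel alloy into tension, with equal and opposite forces P (no external load).
Equating the net (thermal + elastic) strains gives |α₁ − α₂|·ΔT = P·[1/(A₁E₁) + 1/(A₂E₂)].
|α₁ − α₂|·ΔT = 6.1×10⁻⁶ × 55 = 0.0003355.
1/(A₁E₁) + 1/(A₂E₂) = 1/(725×95×10³) + 1/(875×197×10³) = 2.032×10⁻⁸ N⁻¹.
So P = 0.0003355 / 2.032×10⁻⁸ = 16.51 kN.
σ_{nickel alloy} = P/A₂ = 16510/875 = 18.87 MPa, tensile.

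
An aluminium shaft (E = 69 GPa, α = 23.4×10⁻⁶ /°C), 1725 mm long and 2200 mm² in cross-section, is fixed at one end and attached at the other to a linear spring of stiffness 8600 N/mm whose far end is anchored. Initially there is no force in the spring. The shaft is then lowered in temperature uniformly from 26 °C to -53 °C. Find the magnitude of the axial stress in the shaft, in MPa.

σ ≈ 11.4 MPa (tensile)

The unrestrained thermal change is αΔT L = 23.4×10⁻⁶ × 79 × 1725 = 3.189 mm.
Let P be the tensile force in the spring. The shaft extends elastically by PL/(AE) and the spring stretches by P/k; together these equal δ_free.
P [ L/(AE) + 1/k ] = δ_free → P [ 1725/(2200×69×10³) + 1/(8600) ] = 3.189.
P = 3.189 / 0.0001276 = 24980 N.
σ = P/A = 24980/2200 = 11.36 MPa.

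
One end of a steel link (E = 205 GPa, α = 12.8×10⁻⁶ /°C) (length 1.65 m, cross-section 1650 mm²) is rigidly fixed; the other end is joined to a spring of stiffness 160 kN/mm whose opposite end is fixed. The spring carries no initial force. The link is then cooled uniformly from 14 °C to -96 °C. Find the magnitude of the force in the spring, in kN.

P ≈ 209 kN

The unrestrained thermal change is αΔT L = 12.8×10⁻⁶ × 110 × 1650 = 2.323 mm.
Let P be the tensile force in the spring. The link extends elastically by PL/(AE) and the spring stretches by P/k; together these equal δ_free.
P [ L/(AE) + 1/k ] = δ_free → P [ 1650/(1650×205×10³) + 1/(160×10³) ] = 2.323.
P = 2.323 / 1.113×10⁻⁵ = 208800 N.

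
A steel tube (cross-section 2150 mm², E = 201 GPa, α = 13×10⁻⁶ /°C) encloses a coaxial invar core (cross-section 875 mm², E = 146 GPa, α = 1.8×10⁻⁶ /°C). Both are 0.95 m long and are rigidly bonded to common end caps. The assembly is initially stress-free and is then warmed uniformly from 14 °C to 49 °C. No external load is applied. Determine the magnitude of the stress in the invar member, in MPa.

σ ≈ 44.2 MPa (tensile)

Equilibrium of a rigid end plate with no external load gives equal and opposite internal forces ±P in the two members. Since α_{steel} > α_{invar}, heating drives the steel into compression and the invar into tension.
Compatibility of the two members (thermal + elastic change equal): (α₁ − α₂)ΔT = P·[1/(A₁E₁) + 1/(A₂E₂)].
|α₁ − α₂|·ΔT = 11.2×10⁻⁶ × 35 = 0.000392.
1/(A₁E₁) + 1/(A₂E₂) = 1/(2150×201×10³) + 1/(875×146×10³) = 1.014×10⁻⁸ N⁻¹.
So P = 0.000392 / 1.014×10⁻⁸ = 38.65 kN.
σ_{invar} = P/A₂ = 38650/875 = 44.17 MPa, tensile.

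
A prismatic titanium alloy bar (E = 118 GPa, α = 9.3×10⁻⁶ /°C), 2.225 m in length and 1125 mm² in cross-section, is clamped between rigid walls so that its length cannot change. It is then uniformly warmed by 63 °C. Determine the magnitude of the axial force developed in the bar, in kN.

The ends cannot move, so σ = EαΔT = 118×10³ × 9.3×10⁻⁶ × 63 = 69.14 MPa.
P = AEαΔT = 1125 × 118×10³ × 9.3×10⁻⁶ × 63 = 77.78 kN (compressive).

P ≈ 77.8 kN (compressive)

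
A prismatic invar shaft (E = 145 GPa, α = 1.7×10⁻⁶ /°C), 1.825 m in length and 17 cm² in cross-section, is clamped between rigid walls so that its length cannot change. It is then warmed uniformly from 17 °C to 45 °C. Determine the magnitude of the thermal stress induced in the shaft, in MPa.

σ ≈ 6.9 MPa (compressive)

With length fixed, the mechanical strain must cancel the thermal strain αΔT = 1.7×10⁻⁶ × 28 = 47.6×10⁻⁶.
The stress required to suppress this strain is σ = Eε = 145×10³ × 47.6×10⁻⁶ = 6.902 MPa, compressive since the shaft is trying to expand.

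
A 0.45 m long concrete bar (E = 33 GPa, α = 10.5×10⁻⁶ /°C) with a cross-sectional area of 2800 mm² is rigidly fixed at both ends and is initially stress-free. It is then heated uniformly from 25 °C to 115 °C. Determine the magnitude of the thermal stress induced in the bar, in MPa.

Because both ends are immovable the net strain is zero, and the suppressed thermal strain is αΔT = 10.5×10⁻⁶ × 90 = 945×10⁻⁶.
σ = EαΔT = 33×10³ × 10.5×10⁻⁶ × 90 = 31.18 MPa (compressive; the bar is trying to expand).

σ ≈ 31.2 MPa (compressive)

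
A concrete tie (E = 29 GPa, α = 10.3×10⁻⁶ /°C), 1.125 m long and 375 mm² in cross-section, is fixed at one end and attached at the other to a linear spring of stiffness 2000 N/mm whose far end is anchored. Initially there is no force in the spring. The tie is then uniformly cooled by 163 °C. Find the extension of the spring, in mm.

The unrestrained thermal change is αΔT L = 10.3×10⁻⁶ × 163 × 1125 = 1.889 mm.
With a force P in the spring, the elastic change of the tie is PL/(AE) and that of the spring is P/k; compatibility requires their sum to equal δ_free.
So P = δ_free / [L/(AE) + 1/k] = 1.889 / [ 1125/(375×29×10³) + 1/(2000) ].
P = 1.889 / 0.0006034 = 3130 N.
Spring extension = P/k = 3130/(2000) = 1.565 mm.

δ ≈ 1.56 mm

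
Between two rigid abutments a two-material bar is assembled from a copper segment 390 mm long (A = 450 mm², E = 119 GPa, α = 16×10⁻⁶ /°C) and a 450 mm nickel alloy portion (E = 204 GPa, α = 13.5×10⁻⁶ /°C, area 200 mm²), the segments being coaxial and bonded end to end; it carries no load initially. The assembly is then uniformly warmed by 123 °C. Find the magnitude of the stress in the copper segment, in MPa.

Free thermal expansion of the whole bar: Σ αᵢΔT Lᵢ = 16×10⁻⁶×123×390 + 13.5×10⁻⁶×123×450 = 1.515 mm.
The walls prevent any net length change, so an axial force P (same in every segment) develops. Compatibility: P · Σ Lᵢ/(AᵢEᵢ) = δ_free.
Σ Lᵢ/(AᵢEᵢ) = 390/(450×119×10³) + 450/(200×204×10³) = 1.831×10⁻⁵ mm/N.
Hence P = δ_free / Σ(L/AE) = 1.515/1.831×10⁻⁵ = 82.72 kN (compressive).
σ_{copper} = P / A = 82720 / 450 = 183.8 MPa.

σ ≈ 184 MPa (compressive)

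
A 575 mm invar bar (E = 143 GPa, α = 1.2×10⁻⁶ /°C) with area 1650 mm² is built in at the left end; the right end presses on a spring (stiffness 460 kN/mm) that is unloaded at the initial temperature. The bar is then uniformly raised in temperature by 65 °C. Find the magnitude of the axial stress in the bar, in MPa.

σ ≈ 5.9 MPa (compressive)

Free thermal expansion: δ_free = αΔT L = 1.2×10⁻⁶ × 65 × 575 = 0.04485 mm.
Let P be the compressive force at the spring. The bar shortens elastically by PL/(AE) and the spring compresses by P/k; together these equal δ_free.
P [ L/(AE) + 1/k ] = δ_free → P [ 575/(1650×143×10³) + 1/(460×10³) ] = 0.04485.
P = 0.04485 / 4.611×10⁻⁶ = 9727 N.
σ = P/A = 9727/1650 = 5.895 MPa.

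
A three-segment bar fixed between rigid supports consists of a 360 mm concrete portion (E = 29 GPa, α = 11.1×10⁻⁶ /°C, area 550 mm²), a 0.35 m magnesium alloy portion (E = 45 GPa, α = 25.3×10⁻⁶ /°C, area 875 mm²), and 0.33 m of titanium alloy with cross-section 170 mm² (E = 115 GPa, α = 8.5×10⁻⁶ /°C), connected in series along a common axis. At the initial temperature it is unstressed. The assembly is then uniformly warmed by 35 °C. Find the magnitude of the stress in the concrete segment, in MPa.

σ ≈ 20.6 MPa (compressive)

With the walls removed the bar would change length by δ_free = Σ αᵢΔT Lᵢ = 11.1×10⁻⁶×35×360 + 25.3×10⁻⁶×35×350 + 8.5×10⁻⁶×35×330 = 0.548 mm.
The walls prevent any net length change, so an axial force P (same in every segment) develops. Compatibility: P · Σ Lᵢ/(AᵢEᵢ) = δ_free.
Σ Lᵢ/(AᵢEᵢ) = 360/(550×29×10³) + 350/(875×45×10³) + 330/(170×115×10³) = 4.834×10⁻⁵ mm/N.
So P = 0.548 / 4.834×10⁻⁵ = 11.34 kN, compressive.
σ_{concrete} = P / A = 11340 / 550 = 20.61 MPa.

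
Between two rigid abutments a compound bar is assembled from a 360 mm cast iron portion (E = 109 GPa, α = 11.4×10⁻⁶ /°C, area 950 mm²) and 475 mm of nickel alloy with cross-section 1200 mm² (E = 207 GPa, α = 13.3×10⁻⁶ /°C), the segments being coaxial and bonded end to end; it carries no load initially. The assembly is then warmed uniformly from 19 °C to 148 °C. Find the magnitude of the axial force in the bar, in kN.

With the walls removed the bar would change length by δ_free = Σ αᵢΔT Lᵢ = 11.4×10⁻⁶×129×360 + 13.3×10⁻⁶×129×475 = 1.344 mm.
Since the ends are fixed, an axial force P builds up, equal in every segment, with P · Σ Lᵢ/(AᵢEᵢ) = δ_free.
Σ Lᵢ/(AᵢEᵢ) = 360/(950×109×10³) + 475/(1200×207×10³) = 5.389×10⁻⁶ mm/N.
Hence P = δ_free / Σ(L/AE) = 1.344/5.389×10⁻⁶ = 249.5 kN (compressive).

P ≈ 249 kN (compressive)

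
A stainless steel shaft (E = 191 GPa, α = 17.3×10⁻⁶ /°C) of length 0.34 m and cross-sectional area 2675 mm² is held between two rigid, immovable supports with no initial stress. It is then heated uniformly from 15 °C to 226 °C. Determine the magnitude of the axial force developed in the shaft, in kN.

P ≈ 1870 kN (compressive)

Full restraint means ε = 0, so the stress is σ = EαΔT = 191×10³ × 17.3×10⁻⁶ × 211 = 697.2 MPa.
Then P = σA = 697.2 × 2675 mm² = 1865 kN, compressive.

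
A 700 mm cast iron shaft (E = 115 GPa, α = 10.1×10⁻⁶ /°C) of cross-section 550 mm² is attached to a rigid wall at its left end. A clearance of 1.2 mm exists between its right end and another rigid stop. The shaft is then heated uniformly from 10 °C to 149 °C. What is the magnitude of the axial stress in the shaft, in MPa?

Free thermal elongation = αΔT L = 10.1×10⁻⁶ × 139 × 700 = 0.9827 mm.
Since δ_free = 0.983 mm is less than the 1.2 mm gap, the shaft never touches the wall. No axial force develops.

σ ≈ 0 MPa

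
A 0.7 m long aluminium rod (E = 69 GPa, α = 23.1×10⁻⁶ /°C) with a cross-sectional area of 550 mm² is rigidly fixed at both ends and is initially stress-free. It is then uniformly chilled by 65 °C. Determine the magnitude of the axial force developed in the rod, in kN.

P ≈ 57 kN (tensile)

With zero net strain, σ = E·αΔT = 69 GPa × 23.1×10⁻⁶ × 65 = 103.6 MPa.
Then P = σA = 103.6 × 550 mm² = 56.98 kN, tensile.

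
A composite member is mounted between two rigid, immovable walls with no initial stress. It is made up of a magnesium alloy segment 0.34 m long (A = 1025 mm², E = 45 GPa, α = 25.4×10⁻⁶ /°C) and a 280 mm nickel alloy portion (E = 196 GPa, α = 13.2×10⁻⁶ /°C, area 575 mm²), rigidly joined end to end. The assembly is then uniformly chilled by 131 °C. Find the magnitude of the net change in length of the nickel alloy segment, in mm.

|ΔL| ≈ 0.0769 mm

If the supports were absent, the total length change would be Σ αᵢΔT Lᵢ = 25.4×10⁻⁶×131×340 + 13.2×10⁻⁶×131×280 = 1.615 mm.
The walls prevent any net length change, so an axial force P (same in every segment) develops. Compatibility: P · Σ Lᵢ/(AᵢEᵢ) = δ_free.
Σ Lᵢ/(AᵢEᵢ) = 340/(1025×45×10³) + 280/(575×196×10³) = 9.856×10⁻⁶ mm/N.
P = 1.615 / 9.856×10⁻⁶ = 163900 N = 163.9 kN, tensile.
For the nickel alloy segment, free thermal change = 13.2×10⁻⁶×131×280 = 0.4842 mm and elastic change from P = 163900×280/(575×196×10³) = 0.4072 mm; these oppose, so the net change is 0.0769 mm (segment shortens).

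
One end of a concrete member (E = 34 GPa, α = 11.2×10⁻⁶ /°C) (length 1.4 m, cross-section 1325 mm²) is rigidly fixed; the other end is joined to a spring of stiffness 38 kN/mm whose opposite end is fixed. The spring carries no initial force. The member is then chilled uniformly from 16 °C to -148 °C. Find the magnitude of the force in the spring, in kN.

The unrestrained thermal change is αΔT L = 11.2×10⁻⁶ × 164 × 1400 = 2.572 mm.
With a force P in the spring, the elastic change of the member is PL/(AE) and that of the spring is P/k; compatibility requires their sum to equal δ_free.
So P = δ_free / [L/(AE) + 1/k] = 2.572 / [ 1400/(1325×34×10³) + 1/(38×10³) ].
P = 2.572 / 5.739×10⁻⁵ = 44810 N.

P ≈ 44.8 kN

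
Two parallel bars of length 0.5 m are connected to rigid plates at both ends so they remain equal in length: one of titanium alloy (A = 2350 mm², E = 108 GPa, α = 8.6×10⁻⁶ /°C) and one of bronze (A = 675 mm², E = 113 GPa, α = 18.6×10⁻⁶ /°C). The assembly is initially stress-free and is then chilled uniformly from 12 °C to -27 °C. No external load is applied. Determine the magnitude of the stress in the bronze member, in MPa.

Both members must finish at the same length. With the larger α, the bronze tends to over-contract; the plates restrain it, putting the bronze in tension and the titanium alloy in compression. With no external load the two internal forces are equal and opposite, magnitude P.
Equating the net (thermal + elastic) strains gives |α₁ − α₂|·ΔT = P·[1/(A₁E₁) + 1/(A₂E₂)].
|α₁ − α₂|·ΔT = 10×10⁻⁶ × 39 = 0.00039.
1/(A₁E₁) + 1/(A₂E₂) = 1/(2350×108×10³) + 1/(675×113×10³) = 1.705×10⁻⁸ N⁻¹.
P = 0.00039 / 1.705×10⁻⁸ = 22870 N = 22.87 kN.
σ_{bronze} = P/A₂ = 22870/675 = 33.89 MPa, tensile.

σ ≈ 33.9 MPa (tensile)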